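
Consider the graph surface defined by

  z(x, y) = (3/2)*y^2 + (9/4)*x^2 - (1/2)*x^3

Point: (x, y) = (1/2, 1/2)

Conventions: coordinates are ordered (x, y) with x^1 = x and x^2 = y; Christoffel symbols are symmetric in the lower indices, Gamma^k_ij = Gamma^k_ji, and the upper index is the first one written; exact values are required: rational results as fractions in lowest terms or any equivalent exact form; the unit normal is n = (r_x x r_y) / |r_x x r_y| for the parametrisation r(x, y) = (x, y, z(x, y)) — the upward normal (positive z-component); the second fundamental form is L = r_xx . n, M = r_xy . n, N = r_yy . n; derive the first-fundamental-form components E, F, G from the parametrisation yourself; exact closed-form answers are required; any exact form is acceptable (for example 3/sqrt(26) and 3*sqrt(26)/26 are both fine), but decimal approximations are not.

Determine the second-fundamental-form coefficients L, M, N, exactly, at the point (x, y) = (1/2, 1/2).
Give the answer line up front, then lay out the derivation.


Answer: L = 24*sqrt(433)/433, M = 0, N = 24*sqrt(433)/433

z_x = 15/8, z_y = 3/2, z_xx = 3, z_xy = 0, z_yy = 3
E = 289/64, F = 45/16, G = 13/4; answer radicand W^2 = 433/64
unnormalised second-form numerators: l = 3, m = 0, n = 3; L = l/sqrt(433/64), and similarly M = m/sqrt(W^2), N = n/sqrt(W^2)


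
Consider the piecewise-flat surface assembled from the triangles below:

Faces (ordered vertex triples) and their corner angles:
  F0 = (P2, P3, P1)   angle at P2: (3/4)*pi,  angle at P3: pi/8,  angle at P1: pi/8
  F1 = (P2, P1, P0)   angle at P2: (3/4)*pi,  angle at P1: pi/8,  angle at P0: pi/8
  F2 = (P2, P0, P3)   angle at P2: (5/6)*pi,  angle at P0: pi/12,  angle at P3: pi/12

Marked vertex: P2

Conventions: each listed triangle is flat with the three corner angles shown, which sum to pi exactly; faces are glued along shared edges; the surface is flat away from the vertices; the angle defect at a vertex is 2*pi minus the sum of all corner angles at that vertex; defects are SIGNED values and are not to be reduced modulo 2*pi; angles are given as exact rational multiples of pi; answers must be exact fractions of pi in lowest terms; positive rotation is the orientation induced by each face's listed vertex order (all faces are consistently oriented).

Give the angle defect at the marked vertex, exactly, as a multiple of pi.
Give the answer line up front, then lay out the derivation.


Answer: defect(P2) = -pi/3

Sum of corner angles at P2: (7/3)*pi
defect = 2*pi - (7/3)*pi


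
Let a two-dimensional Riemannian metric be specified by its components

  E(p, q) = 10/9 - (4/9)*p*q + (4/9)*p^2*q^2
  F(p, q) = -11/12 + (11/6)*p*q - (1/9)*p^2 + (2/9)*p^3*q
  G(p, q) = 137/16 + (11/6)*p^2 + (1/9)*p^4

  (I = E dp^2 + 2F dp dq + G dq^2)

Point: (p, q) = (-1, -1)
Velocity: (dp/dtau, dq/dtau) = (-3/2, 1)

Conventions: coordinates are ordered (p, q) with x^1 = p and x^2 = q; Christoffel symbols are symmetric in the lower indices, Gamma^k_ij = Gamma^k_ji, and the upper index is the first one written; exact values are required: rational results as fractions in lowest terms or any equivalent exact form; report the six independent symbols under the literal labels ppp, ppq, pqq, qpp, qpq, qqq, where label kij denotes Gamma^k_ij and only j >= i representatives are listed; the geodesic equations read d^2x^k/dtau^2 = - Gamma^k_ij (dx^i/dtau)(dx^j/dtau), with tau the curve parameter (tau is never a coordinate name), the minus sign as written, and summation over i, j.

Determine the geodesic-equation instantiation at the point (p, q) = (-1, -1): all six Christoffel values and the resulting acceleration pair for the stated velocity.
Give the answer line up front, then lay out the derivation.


Answer: Gamma_ppp = -32/1529, Gamma_ppq = -32/1529, Gamma_pqq = 0, Gamma_qpp = -296/1529, Gamma_qpq = -296/1529, Gamma_qqq = 0; accelerations (d^2p/dtau^2, d^2q/dtau^2) = (-24/1529, -222/1529)

E = 10/9, F = 37/36, G = 1513/144 at the point
E_p = -4/9, E_q = -4/9, F_p = -41/18, F_q = -37/18, G_p = -37/9, G_q = 0
EG - F^2 = 1529/144;  g^inv = (144/1529) * [[1513/144, -37/36], [-37/36, 10/9]]
first-kind symbols [ij,l] = (1/2)(d_i g_jl + d_j g_il - d_l g_ij): [pp,p] = E_p/2 = -2/9, [pp,q] = F_p - E_q/2 = -37/18, [pq,p] = E_q/2 = -2/9, [pq,q] = G_p/2 = -37/18, [qq,p] = F_q - G_p/2 = 0, [qq,q] = G_q/2 = 0
Gamma^p_ij = (G*[ij,p] - F*[ij,q])/(EG - F^2), Gamma^q_ij = (E*[ij,q] - F*[ij,p])/(EG - F^2)
Gamma_ppp = -32/1529, Gamma_ppq = -32/1529, Gamma_pqq = 0, Gamma_qpp = -296/1529, Gamma_qpq = -296/1529, Gamma_qqq = 0
d^2p/dtau^2 = -(Gamma_ppp*(-3/2)^2 + 2*Gamma_ppq*(-3/2)*(1) + Gamma_pqq*(1)^2) = -24/1529
d^2q/dtau^2 = -(Gamma_qpp*(-3/2)^2 + 2*Gamma_qpq*(-3/2)*(1) + Gamma_qqq*(1)^2) = -222/1529


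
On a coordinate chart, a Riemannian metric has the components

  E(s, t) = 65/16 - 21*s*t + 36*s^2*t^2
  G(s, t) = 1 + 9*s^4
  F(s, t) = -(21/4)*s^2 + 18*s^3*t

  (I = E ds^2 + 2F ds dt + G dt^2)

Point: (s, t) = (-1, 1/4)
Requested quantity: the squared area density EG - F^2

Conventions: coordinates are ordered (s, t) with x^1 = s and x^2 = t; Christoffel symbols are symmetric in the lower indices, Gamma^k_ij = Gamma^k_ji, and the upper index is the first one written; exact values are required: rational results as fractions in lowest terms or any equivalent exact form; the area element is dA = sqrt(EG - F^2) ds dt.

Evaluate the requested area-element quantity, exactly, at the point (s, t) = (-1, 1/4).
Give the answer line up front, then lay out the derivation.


Answer: EG - F^2 = 329/16

E = 185/16, F = -39/4, G = 10; EG - F^2 = 329/16


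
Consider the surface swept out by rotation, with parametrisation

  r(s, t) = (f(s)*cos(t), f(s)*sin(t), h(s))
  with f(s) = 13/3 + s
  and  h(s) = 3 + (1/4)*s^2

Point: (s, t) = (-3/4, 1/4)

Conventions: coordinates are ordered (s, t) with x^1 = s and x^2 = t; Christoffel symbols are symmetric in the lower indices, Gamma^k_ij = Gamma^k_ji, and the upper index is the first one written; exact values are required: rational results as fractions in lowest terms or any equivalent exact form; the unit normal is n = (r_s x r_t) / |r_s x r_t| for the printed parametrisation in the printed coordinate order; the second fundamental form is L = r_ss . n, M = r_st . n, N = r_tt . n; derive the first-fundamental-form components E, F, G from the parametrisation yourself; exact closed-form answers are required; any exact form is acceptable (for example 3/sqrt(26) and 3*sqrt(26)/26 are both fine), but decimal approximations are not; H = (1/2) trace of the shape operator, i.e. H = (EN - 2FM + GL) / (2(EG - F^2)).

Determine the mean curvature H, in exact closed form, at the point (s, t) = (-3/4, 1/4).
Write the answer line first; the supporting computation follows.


Answer: H = 4190*sqrt(73)/229147

f = 43/12, f' = 1, f'' = 0, h' = -3/8, h'' = 1/2
E = 73/64, F = 0, G = 1849/144; answer radicand W^2 = 73/64
unnormalised second-form numerators: l = 1/2, m = 0, n = -43/32; L = l/sqrt(73/64), and similarly M = m/sqrt(W^2), N = n/sqrt(W^2)
H = (E*n - 2*F*m + G*l) / (2*(EG - F^2)*sqrt(W^2)); E*n - 2*F*m + G*l = 90085/18432, EG - F^2 = 134977/9216, so H = (2095/12556)/sqrt(73/64)


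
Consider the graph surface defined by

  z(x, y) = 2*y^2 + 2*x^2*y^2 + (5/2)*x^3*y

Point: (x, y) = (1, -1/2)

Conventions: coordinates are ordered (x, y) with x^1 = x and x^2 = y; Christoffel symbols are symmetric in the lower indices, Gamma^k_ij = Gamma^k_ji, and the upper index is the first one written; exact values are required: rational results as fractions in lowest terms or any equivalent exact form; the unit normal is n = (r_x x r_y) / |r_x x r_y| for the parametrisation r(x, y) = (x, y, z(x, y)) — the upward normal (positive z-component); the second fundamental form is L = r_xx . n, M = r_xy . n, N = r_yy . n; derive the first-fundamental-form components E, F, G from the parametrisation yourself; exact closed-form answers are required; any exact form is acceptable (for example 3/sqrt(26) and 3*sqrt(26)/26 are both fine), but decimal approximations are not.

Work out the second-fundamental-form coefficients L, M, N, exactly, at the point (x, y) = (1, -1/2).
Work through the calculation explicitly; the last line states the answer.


z_x = -11/4, z_y = -3/2, z_xx = -13/2, z_xy = 7/2, z_yy = 8
E = 137/16, F = 33/8, G = 13/4; answer radicand W^2 = 173/16
unnormalised second-form numerators: l = -13/2, m = 7/2, n = 8; L = l/sqrt(173/16), and similarly M = m/sqrt(W^2), N = n/sqrt(W^2)

Answer: L = -26*sqrt(173)/173, M = 14*sqrt(173)/173, N = 32*sqrt(173)/173


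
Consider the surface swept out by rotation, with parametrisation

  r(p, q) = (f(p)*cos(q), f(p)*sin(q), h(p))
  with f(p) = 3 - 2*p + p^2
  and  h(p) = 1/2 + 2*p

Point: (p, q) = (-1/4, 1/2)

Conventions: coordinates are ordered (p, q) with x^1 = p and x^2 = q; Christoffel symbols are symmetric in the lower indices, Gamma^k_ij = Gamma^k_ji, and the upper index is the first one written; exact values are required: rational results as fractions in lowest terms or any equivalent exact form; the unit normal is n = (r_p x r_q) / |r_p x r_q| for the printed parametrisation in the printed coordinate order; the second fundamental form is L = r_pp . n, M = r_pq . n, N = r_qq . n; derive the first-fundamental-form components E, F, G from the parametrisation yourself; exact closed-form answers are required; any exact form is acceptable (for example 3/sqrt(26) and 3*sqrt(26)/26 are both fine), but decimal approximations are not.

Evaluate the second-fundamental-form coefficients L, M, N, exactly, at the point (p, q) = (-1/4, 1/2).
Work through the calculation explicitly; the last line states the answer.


f = 57/16, f' = -5/2, f'' = 2, h' = 2, h'' = 0
E = 41/4, F = 0, G = 3249/256; answer radicand W^2 = 41/4
unnormalised second-form numerators: l = -4, m = 0, n = 57/8; L = l/sqrt(41/4), and similarly M = m/sqrt(W^2), N = n/sqrt(W^2)

Answer: L = -8*sqrt(41)/41, M = 0, N = 57*sqrt(41)/164


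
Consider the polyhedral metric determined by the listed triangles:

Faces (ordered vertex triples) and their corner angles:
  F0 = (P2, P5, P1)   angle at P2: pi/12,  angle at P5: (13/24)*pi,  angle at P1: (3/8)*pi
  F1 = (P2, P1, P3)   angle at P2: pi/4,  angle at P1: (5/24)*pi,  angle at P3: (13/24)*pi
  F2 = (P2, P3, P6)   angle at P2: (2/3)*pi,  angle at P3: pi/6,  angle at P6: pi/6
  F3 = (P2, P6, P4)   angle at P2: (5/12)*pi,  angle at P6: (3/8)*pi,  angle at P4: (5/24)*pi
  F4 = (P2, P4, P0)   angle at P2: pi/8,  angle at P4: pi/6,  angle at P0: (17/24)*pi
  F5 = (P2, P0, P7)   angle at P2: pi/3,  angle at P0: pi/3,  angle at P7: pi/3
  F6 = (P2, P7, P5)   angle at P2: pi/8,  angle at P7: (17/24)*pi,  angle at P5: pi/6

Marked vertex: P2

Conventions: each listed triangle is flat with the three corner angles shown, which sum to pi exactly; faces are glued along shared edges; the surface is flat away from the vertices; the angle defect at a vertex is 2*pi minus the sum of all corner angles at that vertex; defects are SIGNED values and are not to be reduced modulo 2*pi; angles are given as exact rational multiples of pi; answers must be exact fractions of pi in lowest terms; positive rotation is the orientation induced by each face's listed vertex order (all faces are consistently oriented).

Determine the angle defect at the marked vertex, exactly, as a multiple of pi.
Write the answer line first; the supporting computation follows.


Answer: defect(P2) = 0

Sum of corner angles at P2: 2*pi
defect = 2*pi - 2*pi


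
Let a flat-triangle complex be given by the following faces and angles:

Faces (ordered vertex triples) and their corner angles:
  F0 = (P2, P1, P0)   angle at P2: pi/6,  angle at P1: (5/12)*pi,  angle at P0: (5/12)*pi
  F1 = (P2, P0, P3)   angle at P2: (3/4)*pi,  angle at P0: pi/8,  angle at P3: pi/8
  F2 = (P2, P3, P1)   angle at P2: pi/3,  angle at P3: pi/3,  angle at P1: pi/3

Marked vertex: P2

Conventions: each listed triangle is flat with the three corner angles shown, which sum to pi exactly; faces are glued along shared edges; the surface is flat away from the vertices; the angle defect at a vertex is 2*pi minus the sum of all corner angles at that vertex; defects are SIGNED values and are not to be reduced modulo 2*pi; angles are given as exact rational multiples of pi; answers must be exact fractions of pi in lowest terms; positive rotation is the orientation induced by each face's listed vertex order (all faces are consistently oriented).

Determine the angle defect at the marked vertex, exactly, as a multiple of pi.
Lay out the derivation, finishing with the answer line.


Sum of corner angles at P2: (5/4)*pi
defect = 2*pi - (5/4)*pi

Answer: defect(P2) = (3/4)*pi


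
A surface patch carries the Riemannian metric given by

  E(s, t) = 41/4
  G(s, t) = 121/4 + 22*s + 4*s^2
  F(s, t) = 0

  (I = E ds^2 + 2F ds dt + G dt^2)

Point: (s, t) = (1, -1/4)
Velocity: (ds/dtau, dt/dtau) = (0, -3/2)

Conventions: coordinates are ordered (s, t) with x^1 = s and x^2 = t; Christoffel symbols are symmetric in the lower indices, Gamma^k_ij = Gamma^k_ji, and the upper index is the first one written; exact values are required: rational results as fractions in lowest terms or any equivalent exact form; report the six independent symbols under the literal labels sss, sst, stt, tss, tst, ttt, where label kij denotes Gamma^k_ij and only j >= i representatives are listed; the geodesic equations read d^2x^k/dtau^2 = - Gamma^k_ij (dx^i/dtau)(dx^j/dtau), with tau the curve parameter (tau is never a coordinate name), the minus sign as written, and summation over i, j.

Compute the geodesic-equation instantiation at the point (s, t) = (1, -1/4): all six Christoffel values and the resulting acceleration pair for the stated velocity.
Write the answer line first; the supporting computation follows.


Answer: Gamma_sss = 0, Gamma_sst = 0, Gamma_stt = -60/41, Gamma_tss = 0, Gamma_tst = 4/15, Gamma_ttt = 0; accelerations (d^2s/dtau^2, d^2t/dtau^2) = (135/41, 0)

E = 41/4, F = 0, G = 225/4 at the point
E_s = 0, E_t = 0, F_s = 0, F_t = 0, G_s = 30, G_t = 0
EG - F^2 = 9225/16;  g^inv = (16/9225) * [[225/4, 0], [0, 41/4]]
first-kind symbols [ij,l] = (1/2)(d_i g_jl + d_j g_il - d_l g_ij): [ss,s] = E_s/2 = 0, [ss,t] = F_s - E_t/2 = 0, [st,s] = E_t/2 = 0, [st,t] = G_s/2 = 15, [tt,s] = F_t - G_s/2 = -15, [tt,t] = G_t/2 = 0
Gamma^s_ij = (G*[ij,s] - F*[ij,t])/(EG - F^2), Gamma^t_ij = (E*[ij,t] - F*[ij,s])/(EG - F^2)
Gamma_sss = 0, Gamma_sst = 0, Gamma_stt = -60/41, Gamma_tss = 0, Gamma_tst = 4/15, Gamma_ttt = 0
d^2s/dtau^2 = -(Gamma_sss*(0)^2 + 2*Gamma_sst*(0)*(-3/2) + Gamma_stt*(-3/2)^2) = 135/41
d^2t/dtau^2 = -(Gamma_tss*(0)^2 + 2*Gamma_tst*(0)*(-3/2) + Gamma_ttt*(-3/2)^2) = 0


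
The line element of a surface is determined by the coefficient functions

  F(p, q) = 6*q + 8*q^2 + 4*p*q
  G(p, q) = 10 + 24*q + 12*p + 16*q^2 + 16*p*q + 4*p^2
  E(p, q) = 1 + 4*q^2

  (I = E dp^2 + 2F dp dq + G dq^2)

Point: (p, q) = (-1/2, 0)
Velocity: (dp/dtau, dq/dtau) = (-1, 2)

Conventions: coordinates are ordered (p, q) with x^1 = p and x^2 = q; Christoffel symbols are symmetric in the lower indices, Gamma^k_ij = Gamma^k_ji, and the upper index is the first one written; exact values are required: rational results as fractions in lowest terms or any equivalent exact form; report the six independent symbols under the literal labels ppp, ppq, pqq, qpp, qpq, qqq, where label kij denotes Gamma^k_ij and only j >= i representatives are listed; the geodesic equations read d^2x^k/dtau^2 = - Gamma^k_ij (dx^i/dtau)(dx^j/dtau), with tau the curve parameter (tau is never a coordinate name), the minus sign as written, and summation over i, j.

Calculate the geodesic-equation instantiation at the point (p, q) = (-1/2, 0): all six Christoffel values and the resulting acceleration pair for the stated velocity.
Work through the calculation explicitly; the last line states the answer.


E = 1, F = 0, G = 5 at the point
E_p = 0, E_q = 0, F_p = 0, F_q = 4, G_p = 8, G_q = 16
EG - F^2 = 5;  g^inv = (1/5) * [[5, 0], [0, 1]]
first-kind symbols [ij,l] = (1/2)(d_i g_jl + d_j g_il - d_l g_ij): [pp,p] = E_p/2 = 0, [pp,q] = F_p - E_q/2 = 0, [pq,p] = E_q/2 = 0, [pq,q] = G_p/2 = 4, [qq,p] = F_q - G_p/2 = 0, [qq,q] = G_q/2 = 8
Gamma^p_ij = (G*[ij,p] - F*[ij,q])/(EG - F^2), Gamma^q_ij = (E*[ij,q] - F*[ij,p])/(EG - F^2)
Gamma_ppp = 0, Gamma_ppq = 0, Gamma_pqq = 0, Gamma_qpp = 0, Gamma_qpq = 4/5, Gamma_qqq = 8/5
d^2p/dtau^2 = -(Gamma_ppp*(-1)^2 + 2*Gamma_ppq*(-1)*(2) + Gamma_pqq*(2)^2) = 0
d^2q/dtau^2 = -(Gamma_qpp*(-1)^2 + 2*Gamma_qpq*(-1)*(2) + Gamma_qqq*(2)^2) = -16/5

Answer: Gamma_ppp = 0, Gamma_ppq = 0, Gamma_pqq = 0, Gamma_qpp = 0, Gamma_qpq = 4/5, Gamma_qqq = 8/5; accelerations (d^2p/dtau^2, d^2q/dtau^2) = (0, -16/5)


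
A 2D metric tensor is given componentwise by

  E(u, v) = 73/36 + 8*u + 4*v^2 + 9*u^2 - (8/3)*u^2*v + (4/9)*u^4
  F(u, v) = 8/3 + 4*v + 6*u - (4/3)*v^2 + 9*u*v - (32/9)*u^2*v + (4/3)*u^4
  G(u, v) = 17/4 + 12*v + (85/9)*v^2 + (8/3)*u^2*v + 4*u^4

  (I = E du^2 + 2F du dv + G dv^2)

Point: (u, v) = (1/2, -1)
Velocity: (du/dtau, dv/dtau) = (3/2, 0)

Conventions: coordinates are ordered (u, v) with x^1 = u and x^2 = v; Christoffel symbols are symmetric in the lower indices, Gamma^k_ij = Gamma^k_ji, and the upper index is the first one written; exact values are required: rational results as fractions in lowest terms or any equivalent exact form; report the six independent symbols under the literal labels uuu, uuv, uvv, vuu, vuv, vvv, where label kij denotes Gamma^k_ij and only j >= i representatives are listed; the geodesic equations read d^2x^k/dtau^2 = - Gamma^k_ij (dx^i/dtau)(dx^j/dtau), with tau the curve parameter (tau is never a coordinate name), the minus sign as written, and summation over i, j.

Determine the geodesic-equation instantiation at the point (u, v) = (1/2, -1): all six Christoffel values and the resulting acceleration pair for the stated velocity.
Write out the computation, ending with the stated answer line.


E = 467/36, F = -115/36, G = 23/18 at the point
E_u = 179/9, E_v = -26/3, F_u = 11/9, F_v = 185/18, G_u = -2/3, G_v = -56/9
EG - F^2 = 8257/1296;  g^inv = (1296/8257) * [[23/18, 115/36], [115/36, 467/36]]
first-kind symbols [ij,l] = (1/2)(d_i g_jl + d_j g_il - d_l g_ij): [uu,u] = E_u/2 = 179/18, [uu,v] = F_u - E_v/2 = 50/9, [uv,u] = E_v/2 = -13/3, [uv,v] = G_u/2 = -1/3, [vv,u] = F_v - G_u/2 = 191/18, [vv,v] = G_v/2 = -28/9
Gamma^u_ij = (G*[ij,u] - F*[ij,v])/(EG - F^2), Gamma^v_ij = (E*[ij,v] - F*[ij,u])/(EG - F^2)
Gamma_uuu = 1716/359, Gamma_uuv = -372/359, Gamma_uvv = 204/359, Gamma_vuu = 134570/8257, Gamma_vuv = -23544/8257, Gamma_vvv = -8374/8257
d^2u/dtau^2 = -(Gamma_uuu*(3/2)^2 + 2*Gamma_uuv*(3/2)*(0) + Gamma_uvv*(0)^2) = -3861/359
d^2v/dtau^2 = -(Gamma_vuu*(3/2)^2 + 2*Gamma_vuv*(3/2)*(0) + Gamma_vvv*(0)^2) = -605565/16514

Answer: Gamma_uuu = 1716/359, Gamma_uuv = -372/359, Gamma_uvv = 204/359, Gamma_vuu = 134570/8257, Gamma_vuv = -23544/8257, Gamma_vvv = -8374/8257; accelerations (d^2u/dtau^2, d^2v/dtau^2) = (-3861/359, -605565/16514)


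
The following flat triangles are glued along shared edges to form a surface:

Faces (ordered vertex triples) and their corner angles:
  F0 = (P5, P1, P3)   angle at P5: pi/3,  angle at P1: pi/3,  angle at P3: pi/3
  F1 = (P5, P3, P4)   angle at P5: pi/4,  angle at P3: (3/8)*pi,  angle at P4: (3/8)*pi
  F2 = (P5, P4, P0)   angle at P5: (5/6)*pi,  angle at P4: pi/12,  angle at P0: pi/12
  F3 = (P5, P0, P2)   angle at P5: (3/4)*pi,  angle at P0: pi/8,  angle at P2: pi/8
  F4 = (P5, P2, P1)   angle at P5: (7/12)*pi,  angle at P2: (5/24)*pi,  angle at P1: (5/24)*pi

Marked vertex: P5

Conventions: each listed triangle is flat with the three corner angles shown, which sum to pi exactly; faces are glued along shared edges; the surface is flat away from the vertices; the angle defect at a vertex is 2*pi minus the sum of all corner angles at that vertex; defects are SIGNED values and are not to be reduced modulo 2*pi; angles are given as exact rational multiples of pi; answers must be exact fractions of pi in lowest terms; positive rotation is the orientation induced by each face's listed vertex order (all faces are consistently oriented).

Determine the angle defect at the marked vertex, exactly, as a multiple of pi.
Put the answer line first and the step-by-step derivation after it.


Answer: defect(P5) = (-3/4)*pi

Sum of corner angles at P5: (11/4)*pi
defect = 2*pi - (11/4)*pi


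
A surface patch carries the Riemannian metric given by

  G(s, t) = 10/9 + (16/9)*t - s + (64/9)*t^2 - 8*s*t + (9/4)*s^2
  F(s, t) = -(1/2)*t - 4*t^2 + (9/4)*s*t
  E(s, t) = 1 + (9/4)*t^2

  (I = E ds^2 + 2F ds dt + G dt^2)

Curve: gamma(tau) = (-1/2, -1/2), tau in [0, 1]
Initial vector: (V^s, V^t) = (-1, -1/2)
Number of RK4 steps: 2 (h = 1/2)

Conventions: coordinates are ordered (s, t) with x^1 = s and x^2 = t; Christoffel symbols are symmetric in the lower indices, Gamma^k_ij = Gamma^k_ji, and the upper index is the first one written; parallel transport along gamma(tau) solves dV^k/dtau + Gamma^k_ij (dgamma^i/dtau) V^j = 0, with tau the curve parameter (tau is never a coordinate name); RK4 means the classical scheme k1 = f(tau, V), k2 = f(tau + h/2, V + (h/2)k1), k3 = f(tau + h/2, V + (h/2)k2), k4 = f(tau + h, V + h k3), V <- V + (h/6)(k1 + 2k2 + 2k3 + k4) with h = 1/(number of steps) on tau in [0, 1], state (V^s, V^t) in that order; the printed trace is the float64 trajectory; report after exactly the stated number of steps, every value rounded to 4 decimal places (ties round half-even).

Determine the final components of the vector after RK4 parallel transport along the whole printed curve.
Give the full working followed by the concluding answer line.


gamma'(tau) = (0, 0); f(tau, V)^k = -Gamma^k_ij(gamma(tau)) gamma'^i(tau) V^j; h = 1/2; intermediate values shown to 6 dp
curve data and Christoffel symbols at the stage parameters:
  tau = 0.000000: gamma = (-0.500000, -0.500000), gamma' = (0.000000, 0.000000); Gamma_sss = 0.000000, Gamma_sst = -0.692308, Gamma_stt = 1.230769, Gamma_tss = 0.000000, Gamma_tst = 0.230769, Gamma_ttt = -0.410256
  tau = 0.250000: gamma = (-0.500000, -0.500000), gamma' = (0.000000, 0.000000); Gamma_sss = 0.000000, Gamma_sst = -0.692308, Gamma_stt = 1.230769, Gamma_tss = 0.000000, Gamma_tst = 0.230769, Gamma_ttt = -0.410256
  tau = 0.500000: gamma = (-0.500000, -0.500000), gamma' = (0.000000, 0.000000); Gamma_sss = 0.000000, Gamma_sst = -0.692308, Gamma_stt = 1.230769, Gamma_tss = 0.000000, Gamma_tst = 0.230769, Gamma_ttt = -0.410256
  tau = 0.750000: gamma = (-0.500000, -0.500000), gamma' = (0.000000, 0.000000); Gamma_sss = 0.000000, Gamma_sst = -0.692308, Gamma_stt = 1.230769, Gamma_tss = 0.000000, Gamma_tst = 0.230769, Gamma_ttt = -0.410256
  tau = 1.000000: gamma = (-0.500000, -0.500000), gamma' = (0.000000, 0.000000); Gamma_sss = 0.000000, Gamma_sst = -0.692308, Gamma_stt = 1.230769, Gamma_tss = 0.000000, Gamma_tst = 0.230769, Gamma_ttt = -0.410256
step 0: V^s = -1.0000, V^t = -0.5000
step 1: k1 = (0.000000, 0.000000), k2 = (0.000000, 0.000000), k3 = (0.000000, 0.000000), k4 = (0.000000, 0.000000); V <- V + (h/6)(k1 + 2k2 + 2k3 + k4): V^s = -1.0000, V^t = -0.5000
step 2: k1 = (0.000000, 0.000000), k2 = (0.000000, 0.000000), k3 = (0.000000, 0.000000), k4 = (0.000000, 0.000000); V <- V + (h/6)(k1 + 2k2 + 2k3 + k4): V^s = -1.0000, V^t = -0.5000

Answer: V^s = -1.0000, V^t = -0.5000


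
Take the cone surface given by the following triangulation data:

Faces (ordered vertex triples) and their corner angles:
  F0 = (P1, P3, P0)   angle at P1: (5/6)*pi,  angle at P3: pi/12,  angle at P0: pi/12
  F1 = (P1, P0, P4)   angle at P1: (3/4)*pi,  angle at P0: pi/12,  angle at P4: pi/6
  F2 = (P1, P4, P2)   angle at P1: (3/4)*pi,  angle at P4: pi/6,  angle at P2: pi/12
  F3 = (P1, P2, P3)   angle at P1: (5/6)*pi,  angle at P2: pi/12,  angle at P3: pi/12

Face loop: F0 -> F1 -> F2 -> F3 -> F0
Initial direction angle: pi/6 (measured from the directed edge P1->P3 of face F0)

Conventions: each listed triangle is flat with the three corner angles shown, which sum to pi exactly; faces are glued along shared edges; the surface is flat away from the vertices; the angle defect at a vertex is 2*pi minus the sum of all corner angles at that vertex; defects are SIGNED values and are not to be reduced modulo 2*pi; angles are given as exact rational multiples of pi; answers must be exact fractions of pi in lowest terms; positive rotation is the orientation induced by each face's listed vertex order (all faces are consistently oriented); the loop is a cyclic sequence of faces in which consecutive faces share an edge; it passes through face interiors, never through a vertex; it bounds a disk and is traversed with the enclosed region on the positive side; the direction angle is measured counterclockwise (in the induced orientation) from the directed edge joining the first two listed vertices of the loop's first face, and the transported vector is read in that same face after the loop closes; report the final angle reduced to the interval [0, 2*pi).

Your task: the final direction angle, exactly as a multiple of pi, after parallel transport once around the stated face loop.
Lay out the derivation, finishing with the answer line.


enclosed vertex P1: corner angles sum to (19/6)*pi, defect = 2*pi - (19/6)*pi = (-7/6)*pi
the rotation equals the total enclosed defect, so the final angle is initial + defects (mod 2*pi)
final angle = pi/6 - (7/6)*pi = pi (mod 2*pi)

Answer: final direction angle = pi


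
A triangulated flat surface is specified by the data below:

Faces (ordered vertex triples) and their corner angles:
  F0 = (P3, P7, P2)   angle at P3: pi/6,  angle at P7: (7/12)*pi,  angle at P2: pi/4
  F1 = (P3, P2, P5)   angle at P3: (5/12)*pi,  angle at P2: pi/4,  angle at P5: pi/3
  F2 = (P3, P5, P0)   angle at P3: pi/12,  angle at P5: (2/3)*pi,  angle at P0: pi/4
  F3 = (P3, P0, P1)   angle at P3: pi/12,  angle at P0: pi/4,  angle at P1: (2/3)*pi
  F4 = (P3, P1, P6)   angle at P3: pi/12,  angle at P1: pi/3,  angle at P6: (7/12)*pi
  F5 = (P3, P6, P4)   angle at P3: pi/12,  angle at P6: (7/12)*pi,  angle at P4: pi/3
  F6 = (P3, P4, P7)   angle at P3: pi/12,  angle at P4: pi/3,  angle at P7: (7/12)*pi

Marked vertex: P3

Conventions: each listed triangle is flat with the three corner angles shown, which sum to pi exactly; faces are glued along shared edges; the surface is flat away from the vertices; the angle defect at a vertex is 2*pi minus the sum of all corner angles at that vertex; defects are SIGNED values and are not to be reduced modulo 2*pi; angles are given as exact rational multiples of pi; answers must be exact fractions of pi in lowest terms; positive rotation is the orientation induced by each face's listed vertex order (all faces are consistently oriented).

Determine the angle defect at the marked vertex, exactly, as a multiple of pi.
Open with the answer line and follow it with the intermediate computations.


Answer: defect(P3) = pi

Sum of corner angles at P3: pi
defect = 2*pi - pi


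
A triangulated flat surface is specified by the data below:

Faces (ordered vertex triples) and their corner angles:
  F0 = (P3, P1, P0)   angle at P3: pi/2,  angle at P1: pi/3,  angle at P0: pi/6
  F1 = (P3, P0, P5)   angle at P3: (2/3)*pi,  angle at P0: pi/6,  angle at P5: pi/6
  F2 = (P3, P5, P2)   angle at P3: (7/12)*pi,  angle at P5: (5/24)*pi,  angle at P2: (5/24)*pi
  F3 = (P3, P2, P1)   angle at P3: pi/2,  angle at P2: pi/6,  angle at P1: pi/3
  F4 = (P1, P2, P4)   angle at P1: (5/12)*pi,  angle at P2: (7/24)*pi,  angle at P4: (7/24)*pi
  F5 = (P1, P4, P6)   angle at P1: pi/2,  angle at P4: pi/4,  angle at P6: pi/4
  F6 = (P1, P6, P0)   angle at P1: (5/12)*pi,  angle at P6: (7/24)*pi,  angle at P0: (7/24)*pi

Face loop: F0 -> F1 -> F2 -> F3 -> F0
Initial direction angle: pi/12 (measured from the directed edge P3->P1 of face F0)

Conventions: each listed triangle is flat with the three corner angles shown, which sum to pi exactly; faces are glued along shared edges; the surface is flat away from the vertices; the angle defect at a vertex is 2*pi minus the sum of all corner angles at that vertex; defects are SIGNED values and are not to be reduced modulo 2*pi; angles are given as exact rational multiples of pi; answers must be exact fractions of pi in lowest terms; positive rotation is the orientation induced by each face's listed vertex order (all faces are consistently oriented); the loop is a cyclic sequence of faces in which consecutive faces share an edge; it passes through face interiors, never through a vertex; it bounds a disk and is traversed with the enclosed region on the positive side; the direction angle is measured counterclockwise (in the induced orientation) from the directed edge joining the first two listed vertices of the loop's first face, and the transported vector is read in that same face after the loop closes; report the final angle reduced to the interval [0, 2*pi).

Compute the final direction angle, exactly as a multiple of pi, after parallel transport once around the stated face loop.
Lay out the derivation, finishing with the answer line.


enclosed vertex P3: corner angles sum to (9/4)*pi, defect = 2*pi - (9/4)*pi = -pi/4
the final direction is the initial angle plus the enclosed defects, taken mod 2*pi in the induced orientation
final angle = pi/12 - pi/4 = (11/6)*pi (mod 2*pi)

Answer: final direction angle = (11/6)*pi


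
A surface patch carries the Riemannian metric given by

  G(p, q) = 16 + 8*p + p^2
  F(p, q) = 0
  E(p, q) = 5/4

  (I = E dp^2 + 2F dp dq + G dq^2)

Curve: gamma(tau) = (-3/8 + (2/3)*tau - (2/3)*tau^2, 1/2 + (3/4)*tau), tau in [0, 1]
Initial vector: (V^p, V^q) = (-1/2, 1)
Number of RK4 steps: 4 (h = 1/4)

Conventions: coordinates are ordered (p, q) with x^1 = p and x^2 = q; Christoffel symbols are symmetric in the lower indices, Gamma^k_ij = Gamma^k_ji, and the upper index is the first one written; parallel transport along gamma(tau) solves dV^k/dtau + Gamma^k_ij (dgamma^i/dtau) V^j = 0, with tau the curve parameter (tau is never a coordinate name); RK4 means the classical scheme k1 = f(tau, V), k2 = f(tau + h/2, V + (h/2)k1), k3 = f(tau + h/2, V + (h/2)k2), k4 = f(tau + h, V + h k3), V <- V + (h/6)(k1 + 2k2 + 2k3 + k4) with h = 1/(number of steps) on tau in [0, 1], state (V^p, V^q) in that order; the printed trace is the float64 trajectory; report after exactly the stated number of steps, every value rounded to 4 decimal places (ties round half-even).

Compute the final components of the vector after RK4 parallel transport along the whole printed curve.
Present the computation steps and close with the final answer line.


gamma'(tau) = (2/3 - (4/3)*tau, 3/4); f(tau, V)^k = -Gamma^k_ij(gamma(tau)) gamma'^i(tau) V^j; h = 1/4; intermediate values shown to 6 dp
curve data and Christoffel symbols at the stage parameters:
  tau = 0.000000: gamma = (-0.375000, 0.500000), gamma' = (0.666667, 0.750000); Gamma_ppp = 0.000000, Gamma_ppq = 0.000000, Gamma_pqq = -2.900000, Gamma_qpp = 0.000000, Gamma_qpq = 0.275862, Gamma_qqq = 0.000000
  tau = 0.125000: gamma = (-0.302083, 0.593750), gamma' = (0.500000, 0.750000); Gamma_ppp = 0.000000, Gamma_ppq = 0.000000, Gamma_pqq = -2.958333, Gamma_qpp = 0.000000, Gamma_qpq = 0.270423, Gamma_qqq = 0.000000
  tau = 0.250000: gamma = (-0.250000, 0.687500), gamma' = (0.333333, 0.750000); Gamma_ppp = 0.000000, Gamma_ppq = 0.000000, Gamma_pqq = -3.000000, Gamma_qpp = 0.000000, Gamma_qpq = 0.266667, Gamma_qqq = 0.000000
  tau = 0.375000: gamma = (-0.218750, 0.781250), gamma' = (0.166667, 0.750000); Gamma_ppp = 0.000000, Gamma_ppq = 0.000000, Gamma_pqq = -3.025000, Gamma_qpp = 0.000000, Gamma_qpq = 0.264463, Gamma_qqq = 0.000000
  tau = 0.500000: gamma = (-0.208333, 0.875000), gamma' = (0.000000, 0.750000); Gamma_ppp = 0.000000, Gamma_ppq = 0.000000, Gamma_pqq = -3.033333, Gamma_qpp = 0.000000, Gamma_qpq = 0.263736, Gamma_qqq = 0.000000
  tau = 0.625000: gamma = (-0.218750, 0.968750), gamma' = (-0.166667, 0.750000); Gamma_ppp = 0.000000, Gamma_ppq = 0.000000, Gamma_pqq = -3.025000, Gamma_qpp = 0.000000, Gamma_qpq = 0.264463, Gamma_qqq = 0.000000
  tau = 0.750000: gamma = (-0.250000, 1.062500), gamma' = (-0.333333, 0.750000); Gamma_ppp = 0.000000, Gamma_ppq = 0.000000, Gamma_pqq = -3.000000, Gamma_qpp = 0.000000, Gamma_qpq = 0.266667, Gamma_qqq = 0.000000
  tau = 0.875000: gamma = (-0.302083, 1.156250), gamma' = (-0.500000, 0.750000); Gamma_ppp = 0.000000, Gamma_ppq = 0.000000, Gamma_pqq = -2.958333, Gamma_qpp = 0.000000, Gamma_qpq = 0.270423, Gamma_qqq = 0.000000
  tau = 1.000000: gamma = (-0.375000, 1.250000), gamma' = (-0.666667, 0.750000); Gamma_ppp = 0.000000, Gamma_ppq = 0.000000, Gamma_pqq = -2.900000, Gamma_qpp = 0.000000, Gamma_qpq = 0.275862, Gamma_qqq = 0.000000
step 0: V^p = -0.5000, V^q = 1.0000
step 1: k1 = (2.175000, -0.080460), k2 = (2.196435, -0.087584), k3 = (2.194459, -0.088007), k4 = (2.200496, -0.096656); V <- V + (h/6)(k1 + 2k2 + 2k3 + k4): V^p = 0.0482, V^q = 0.9780
step 2: k1 = (2.200472, -0.096576), k2 = (2.191421, -0.106696), k3 = (2.188551, -0.106416), k4 = (2.164398, -0.117763); V <- V + (h/6)(k1 + 2k2 + 2k3 + k4): V^p = 0.5951, V^q = 0.9513
step 3: k1 = (2.164202, -0.117710), k2 = (2.124874, -0.130410), k3 = (2.121273, -0.129505), k4 = (2.067573, -0.143399); V <- V + (h/6)(k1 + 2k2 + 2k3 + k4): V^p = 1.1253, V^q = 0.9188
step 4: k1 = (2.067206, -0.143384), k2 = (1.998728, -0.158826), k3 = (1.994446, -0.157351), k4 = (1.912740, -0.174240); V <- V + (h/6)(k1 + 2k2 + 2k3 + k4): V^p = 1.6239, V^q = 0.8792

Answer: V^p = 1.6239, V^q = 0.8792


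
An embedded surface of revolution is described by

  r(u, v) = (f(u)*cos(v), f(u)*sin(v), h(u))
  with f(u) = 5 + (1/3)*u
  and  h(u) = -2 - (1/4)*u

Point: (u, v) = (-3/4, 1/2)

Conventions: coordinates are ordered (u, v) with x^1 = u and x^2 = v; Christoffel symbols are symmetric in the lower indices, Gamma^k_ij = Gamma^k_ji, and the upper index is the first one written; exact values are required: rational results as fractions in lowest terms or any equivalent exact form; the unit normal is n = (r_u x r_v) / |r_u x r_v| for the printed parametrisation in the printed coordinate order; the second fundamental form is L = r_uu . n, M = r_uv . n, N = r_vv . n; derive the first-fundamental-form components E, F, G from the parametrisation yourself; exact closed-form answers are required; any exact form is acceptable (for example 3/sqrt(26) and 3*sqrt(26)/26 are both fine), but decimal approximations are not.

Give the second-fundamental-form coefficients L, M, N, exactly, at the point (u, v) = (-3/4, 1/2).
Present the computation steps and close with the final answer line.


f = 19/4, f' = 1/3, f'' = 0, h' = -1/4, h'' = 0
E = 25/144, F = 0, G = 361/16; answer radicand W^2 = 25/144
unnormalised second-form numerators: l = 0, m = 0, n = -19/16; L = l/sqrt(25/144), and similarly M = m/sqrt(W^2), N = n/sqrt(W^2)

Answer: L = 0, M = 0, N = -57/20


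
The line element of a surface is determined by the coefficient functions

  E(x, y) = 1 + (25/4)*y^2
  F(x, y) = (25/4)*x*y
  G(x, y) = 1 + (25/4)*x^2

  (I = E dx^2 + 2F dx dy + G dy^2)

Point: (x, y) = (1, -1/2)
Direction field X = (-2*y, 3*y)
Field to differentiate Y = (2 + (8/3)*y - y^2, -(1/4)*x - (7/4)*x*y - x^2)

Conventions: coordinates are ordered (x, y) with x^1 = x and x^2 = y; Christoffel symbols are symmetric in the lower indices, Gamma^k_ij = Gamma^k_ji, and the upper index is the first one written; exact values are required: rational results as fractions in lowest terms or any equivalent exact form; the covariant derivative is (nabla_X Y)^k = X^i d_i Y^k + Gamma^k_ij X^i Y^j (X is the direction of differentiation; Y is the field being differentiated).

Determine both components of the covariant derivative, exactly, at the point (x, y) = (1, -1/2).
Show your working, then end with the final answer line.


E = 41/16, F = -25/8, G = 29/4 at the point
E_x = 0, E_y = -25/4, F_x = -25/8, F_y = 25/4, G_x = 25/2, G_y = 0
EG - F^2 = 141/16;  g^inv = (16/141) * [[29/4, 25/8], [25/8, 41/16]]
first-kind symbols [ij,l] = (1/2)(d_i g_jl + d_j g_il - d_l g_ij): [xx,x] = E_x/2 = 0, [xx,y] = F_x - E_y/2 = 0, [xy,x] = E_y/2 = -25/8, [xy,y] = G_x/2 = 25/4, [yy,x] = F_y - G_x/2 = 0, [yy,y] = G_y/2 = 0
Gamma^x_ij = (G*[ij,x] - F*[ij,y])/(EG - F^2), Gamma^y_ij = (E*[ij,y] - F*[ij,x])/(EG - F^2)
Gamma_xxx = 0, Gamma_xxy = -50/141, Gamma_xyy = 0, Gamma_yxx = 0, Gamma_yxy = 100/141, Gamma_yyy = 0
X = (1, -3/2), Y = (5/12, -3/8) at the point

Answer: (nabla_X Y)^x = -1451/282, (nabla_X Y)^y = 305/564


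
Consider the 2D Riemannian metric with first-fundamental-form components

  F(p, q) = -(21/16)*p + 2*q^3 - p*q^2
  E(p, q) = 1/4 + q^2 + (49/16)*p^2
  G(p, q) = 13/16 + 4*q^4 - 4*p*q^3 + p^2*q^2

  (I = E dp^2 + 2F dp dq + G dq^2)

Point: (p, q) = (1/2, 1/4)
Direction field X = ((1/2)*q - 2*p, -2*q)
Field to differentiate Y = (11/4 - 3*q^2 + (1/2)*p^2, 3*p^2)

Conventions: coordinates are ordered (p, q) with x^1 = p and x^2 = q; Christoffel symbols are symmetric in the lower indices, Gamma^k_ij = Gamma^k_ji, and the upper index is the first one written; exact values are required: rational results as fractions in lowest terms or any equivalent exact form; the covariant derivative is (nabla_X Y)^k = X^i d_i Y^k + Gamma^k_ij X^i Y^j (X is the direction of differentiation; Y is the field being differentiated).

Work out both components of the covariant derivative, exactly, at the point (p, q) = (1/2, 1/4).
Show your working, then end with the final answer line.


E = 69/64, F = -21/32, G = 13/16 at the point
E_p = 49/16, E_q = 1/2, F_p = -11/8, F_q = 1/8, G_p = 0, G_q = 0
EG - F^2 = 57/128;  g^inv = (128/57) * [[13/16, 21/32], [21/32, 69/64]]
first-kind symbols [ij,l] = (1/2)(d_i g_jl + d_j g_il - d_l g_ij): [pp,p] = E_p/2 = 49/32, [pp,q] = F_p - E_q/2 = -13/8, [pq,p] = E_q/2 = 1/4, [pq,q] = G_p/2 = 0, [qq,p] = F_q - G_p/2 = 1/8, [qq,q] = G_q/2 = 0
Gamma^p_ij = (G*[ij,p] - F*[ij,q])/(EG - F^2), Gamma^q_ij = (E*[ij,q] - F*[ij,p])/(EG - F^2)
Gamma_ppp = 91/228, Gamma_ppq = 26/57, Gamma_pqq = 13/57, Gamma_qpp = -255/152, Gamma_qpq = 7/19, Gamma_qqq = 7/38
X = (-7/8, -1/2), Y = (43/16, 3/4) at the point

Answer: (nabla_X Y)^p = -15797/9728, (nabla_X Y)^q = 10003/19456


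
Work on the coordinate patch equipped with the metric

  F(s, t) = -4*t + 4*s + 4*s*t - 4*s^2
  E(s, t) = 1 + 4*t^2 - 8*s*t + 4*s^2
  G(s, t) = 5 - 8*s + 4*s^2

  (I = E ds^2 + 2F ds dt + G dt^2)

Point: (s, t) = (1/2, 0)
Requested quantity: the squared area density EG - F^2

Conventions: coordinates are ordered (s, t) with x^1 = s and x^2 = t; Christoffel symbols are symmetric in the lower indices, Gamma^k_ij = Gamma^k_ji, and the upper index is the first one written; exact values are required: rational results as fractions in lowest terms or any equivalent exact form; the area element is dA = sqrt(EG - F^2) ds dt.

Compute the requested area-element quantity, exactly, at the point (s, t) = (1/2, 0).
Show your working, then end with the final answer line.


E = 2, F = 1, G = 2; EG - F^2 = 3

Answer: EG - F^2 = 3


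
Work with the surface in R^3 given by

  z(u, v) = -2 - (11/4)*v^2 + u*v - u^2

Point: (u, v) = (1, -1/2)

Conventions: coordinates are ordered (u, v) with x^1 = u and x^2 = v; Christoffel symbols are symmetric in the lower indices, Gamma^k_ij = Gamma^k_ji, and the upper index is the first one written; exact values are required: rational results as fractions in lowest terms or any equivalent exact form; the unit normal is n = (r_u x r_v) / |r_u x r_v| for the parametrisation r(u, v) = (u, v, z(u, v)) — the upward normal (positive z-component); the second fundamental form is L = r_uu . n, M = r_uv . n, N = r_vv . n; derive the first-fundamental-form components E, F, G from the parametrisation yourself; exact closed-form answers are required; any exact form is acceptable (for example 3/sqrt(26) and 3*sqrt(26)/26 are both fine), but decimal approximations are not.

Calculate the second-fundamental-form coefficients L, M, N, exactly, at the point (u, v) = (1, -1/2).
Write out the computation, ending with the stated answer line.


z_u = -5/2, z_v = 15/4, z_uu = -2, z_uv = 1, z_vv = -11/2
E = 29/4, F = -75/8, G = 241/16; answer radicand W^2 = 341/16
unnormalised second-form numerators: l = -2, m = 1, n = -11/2; L = l/sqrt(341/16), and similarly M = m/sqrt(W^2), N = n/sqrt(W^2)

Answer: L = -8*sqrt(341)/341, M = 4*sqrt(341)/341, N = -2*sqrt(341)/31


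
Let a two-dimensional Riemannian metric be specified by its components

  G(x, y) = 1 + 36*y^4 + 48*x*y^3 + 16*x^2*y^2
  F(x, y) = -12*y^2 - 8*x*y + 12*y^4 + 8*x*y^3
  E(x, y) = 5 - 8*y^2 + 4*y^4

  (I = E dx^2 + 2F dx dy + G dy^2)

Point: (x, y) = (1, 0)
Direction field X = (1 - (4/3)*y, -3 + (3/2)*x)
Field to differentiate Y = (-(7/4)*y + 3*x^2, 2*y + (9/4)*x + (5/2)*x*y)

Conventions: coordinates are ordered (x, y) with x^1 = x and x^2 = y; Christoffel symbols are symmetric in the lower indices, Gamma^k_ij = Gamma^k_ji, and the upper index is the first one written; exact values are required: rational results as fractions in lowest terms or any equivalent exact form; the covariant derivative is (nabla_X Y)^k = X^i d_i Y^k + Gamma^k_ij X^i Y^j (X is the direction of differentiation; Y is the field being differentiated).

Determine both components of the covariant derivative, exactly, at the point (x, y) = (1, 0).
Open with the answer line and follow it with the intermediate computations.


Answer: (nabla_X Y)^x = 561/40, (nabla_X Y)^y = -9/2

E = 5, F = 0, G = 1 at the point
E_x = 0, E_y = 0, F_x = 0, F_y = -8, G_x = 0, G_y = 0
EG - F^2 = 5;  g^inv = (1/5) * [[1, 0], [0, 5]]
first-kind symbols [ij,l] = (1/2)(d_i g_jl + d_j g_il - d_l g_ij): [xx,x] = E_x/2 = 0, [xx,y] = F_x - E_y/2 = 0, [xy,x] = E_y/2 = 0, [xy,y] = G_x/2 = 0, [yy,x] = F_y - G_x/2 = -8, [yy,y] = G_y/2 = 0
Gamma^x_ij = (G*[ij,x] - F*[ij,y])/(EG - F^2), Gamma^y_ij = (E*[ij,y] - F*[ij,x])/(EG - F^2)
Gamma_xxx = 0, Gamma_xxy = 0, Gamma_xyy = -8/5, Gamma_yxx = 0, Gamma_yxy = 0, Gamma_yyy = 0
X = (1, -3/2), Y = (3, 9/4) at the point
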